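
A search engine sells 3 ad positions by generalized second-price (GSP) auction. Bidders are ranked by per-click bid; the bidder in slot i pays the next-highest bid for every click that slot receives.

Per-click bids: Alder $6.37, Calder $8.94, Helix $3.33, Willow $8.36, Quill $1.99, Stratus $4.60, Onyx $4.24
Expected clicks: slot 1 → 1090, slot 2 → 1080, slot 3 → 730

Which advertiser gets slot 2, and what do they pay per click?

Willow; $6.37 per click

Sorting advertisers: $8.94 (Calder) > $8.36 (Willow) > $6.37 (Alder) > $4.60 (Stratus) > …
Slot 2 goes to the second-ranked bidder, Willow, who pays the next bid down: $6.37/click.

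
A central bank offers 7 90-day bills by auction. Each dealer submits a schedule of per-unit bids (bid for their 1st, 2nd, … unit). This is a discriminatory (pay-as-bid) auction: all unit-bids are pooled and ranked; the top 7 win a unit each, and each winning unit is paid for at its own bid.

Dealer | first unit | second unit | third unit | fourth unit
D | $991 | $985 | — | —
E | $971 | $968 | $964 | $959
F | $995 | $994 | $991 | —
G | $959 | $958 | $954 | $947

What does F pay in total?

Merging the schedules and taking the best 7: 995 (F-1), 994 (F-2), 991 (D-1), 991 (F-3), 985 (D-2), 971 (E-1), 968 (E-2)
Next rejected bid: $964 (not a price — pay-as-bid).
F's winning unit-bids: 995 + 994 + 991 = $2,980.

F pays $2,980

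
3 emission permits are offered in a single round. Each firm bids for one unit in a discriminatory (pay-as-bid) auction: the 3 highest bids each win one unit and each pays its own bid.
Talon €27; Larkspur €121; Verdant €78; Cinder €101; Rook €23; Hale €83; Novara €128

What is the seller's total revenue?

Total revenue: €350

Ordering the bids: 128 (Novara), 121 (Larkspur), 101 (Cinder), 83 (Hale), 78 (Verdant), …
The 3 highest are Novara, Larkspur, Cinder.
Total revenue = 128 + 121 + 101 = €350.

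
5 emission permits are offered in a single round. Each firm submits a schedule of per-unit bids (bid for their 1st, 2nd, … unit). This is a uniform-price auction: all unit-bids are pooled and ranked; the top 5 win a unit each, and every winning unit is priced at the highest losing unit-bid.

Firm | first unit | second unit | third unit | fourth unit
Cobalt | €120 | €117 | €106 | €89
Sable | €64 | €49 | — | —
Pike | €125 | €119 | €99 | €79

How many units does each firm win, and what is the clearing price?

Cobalt 3, Pike 2; clearing price €99

All unit-bids, highest first — top 5: 125 (Pike-1), 120 (Cobalt-1), 119 (Pike-2), 117 (Cobalt-2), 106 (Cobalt-3)
Highest rejected unit-bid = €99.
Allocation: Cobalt 3, Pike 2.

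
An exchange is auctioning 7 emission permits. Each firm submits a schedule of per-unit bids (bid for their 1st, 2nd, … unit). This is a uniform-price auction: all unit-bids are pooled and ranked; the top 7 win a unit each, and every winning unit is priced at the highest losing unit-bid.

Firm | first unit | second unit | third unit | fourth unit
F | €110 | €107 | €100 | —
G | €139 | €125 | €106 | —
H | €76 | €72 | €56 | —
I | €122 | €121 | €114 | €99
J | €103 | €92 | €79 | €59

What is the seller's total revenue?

Total revenue: €742

All unit-bids, highest first — top 7: 139 (G-1), 125 (G-2), 122 (I-1), 121 (I-2), 114 (I-3), 110 (F-1), 107 (F-2)
The (k+1)-th unit-bid is €106.
Allocation: F 2, G 2, I 3. Every unit priced at €106.
Revenue = 7 × 106 = €742.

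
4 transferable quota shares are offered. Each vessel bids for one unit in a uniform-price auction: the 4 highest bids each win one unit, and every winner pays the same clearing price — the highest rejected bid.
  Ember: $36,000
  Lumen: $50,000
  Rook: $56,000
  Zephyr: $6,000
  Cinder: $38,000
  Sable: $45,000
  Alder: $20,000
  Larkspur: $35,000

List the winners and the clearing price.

Rook, Lumen, Sable, Cinder; each pays $36,000

Bids ranked high→low: 56,000 (Rook), 50,000 (Lumen), 45,000 (Sable), 38,000 (Cinder), 36,000 (Ember), 35,000 (Larkspur), …
Top 4: Rook, Lumen, Sable, Cinder.
First losing bid is Ember's $36,000, which sets the uniform price.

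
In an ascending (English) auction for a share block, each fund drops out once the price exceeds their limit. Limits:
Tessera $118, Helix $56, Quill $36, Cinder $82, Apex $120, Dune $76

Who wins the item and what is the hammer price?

Limits in order: 120 (Apex) > 118 (Tessera) > 82 (Cinder) > 76 (Dune) > 56 (Helix) > 36 (Quill)
Once the price passes $118, only Apex is left; the hammer falls at Tessera's limit of $118.

Apex wins at $118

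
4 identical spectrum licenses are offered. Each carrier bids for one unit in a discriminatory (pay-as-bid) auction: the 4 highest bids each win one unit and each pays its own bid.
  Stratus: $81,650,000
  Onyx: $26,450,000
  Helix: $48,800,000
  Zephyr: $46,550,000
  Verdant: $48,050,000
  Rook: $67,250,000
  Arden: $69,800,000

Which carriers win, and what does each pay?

Ordering the bids: 81,650,000 (Stratus), 69,800,000 (Arden), 67,250,000 (Rook), 48,800,000 (Helix), 48,050,000 (Verdant), 46,550,000 (Zephyr), …
Winners (4 units): Stratus, Arden, Rook, Helix.
Each winner pays its own bid: Stratus $81,650,000, Arden $69,800,000, Rook $67,250,000, Helix $48,800,000.

Stratus $81,650,000, Arden $69,800,000, Rook $67,250,000, Helix $48,800,000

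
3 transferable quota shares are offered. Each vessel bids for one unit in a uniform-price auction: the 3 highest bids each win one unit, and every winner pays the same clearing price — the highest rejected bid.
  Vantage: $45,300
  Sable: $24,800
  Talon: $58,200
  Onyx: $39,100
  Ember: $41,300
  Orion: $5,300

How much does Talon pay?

Bids ranked high→low: 58,200 (Talon), 45,300 (Vantage), 41,300 (Ember), 39,100 (Onyx), 24,800 (Sable), …
The 3 highest are Talon, Vantage, Ember.
Clearing price = highest rejected bid = $39,100.
Talon wins → pays $39,100.

Talon pays $39,100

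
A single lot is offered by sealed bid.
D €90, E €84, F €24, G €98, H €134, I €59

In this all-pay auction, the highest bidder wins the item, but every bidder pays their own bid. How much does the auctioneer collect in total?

Sorting bids: 134 (H) > 98 (G) > 90 (D) > 84 (E) > 59 (I) > 24 (F)
H wins with the top bid; all bids are sunk regardless.
Every bidder forfeits their bid regardless of winning.
Revenue = 90 + 84 + 24 + 98 + 134 + 59 = €489.

Total revenue: €489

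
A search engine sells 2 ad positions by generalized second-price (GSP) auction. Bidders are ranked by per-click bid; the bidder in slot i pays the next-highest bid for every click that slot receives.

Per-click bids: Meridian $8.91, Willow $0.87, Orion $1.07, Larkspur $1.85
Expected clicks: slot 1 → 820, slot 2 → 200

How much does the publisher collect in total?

Sorting advertisers: $8.91 (Meridian) > $1.85 (Larkspur) > $1.07 (Orion) > …
Slot 1: Meridian pays $1.85 × 820 = $1517.00
Slot 2: Larkspur pays $1.07 × 200 = $214.00
Total = $1731.00

Total revenue: $1731.00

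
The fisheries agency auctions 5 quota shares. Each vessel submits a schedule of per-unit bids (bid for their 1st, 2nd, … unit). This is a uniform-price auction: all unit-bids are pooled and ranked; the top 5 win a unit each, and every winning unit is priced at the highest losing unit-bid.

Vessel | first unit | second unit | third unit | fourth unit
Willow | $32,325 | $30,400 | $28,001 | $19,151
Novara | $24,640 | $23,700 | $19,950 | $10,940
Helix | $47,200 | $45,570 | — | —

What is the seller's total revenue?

Total revenue: $123,200

Merging the schedules and taking the best 5: 47,200 (Helix-1), 45,570 (Helix-2), 32,325 (Willow-1), 30,400 (Willow-2), 28,001 (Willow-3)
Highest rejected unit-bid = $24,640.
Allocation: Helix 2, Willow 3. Every unit priced at $24,640.
Revenue = 5 × 24,640 = $123,200.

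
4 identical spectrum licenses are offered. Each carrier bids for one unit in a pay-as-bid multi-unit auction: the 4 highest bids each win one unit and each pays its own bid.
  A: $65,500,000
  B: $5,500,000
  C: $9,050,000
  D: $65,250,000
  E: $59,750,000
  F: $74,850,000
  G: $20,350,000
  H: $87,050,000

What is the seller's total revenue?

Bids ranked high→low: 87,050,000 (H), 74,850,000 (F), 65,500,000 (A), 65,250,000 (D), 59,750,000 (E), 20,350,000 (G), …
Top 4: H, F, A, D.
Total revenue = 87,050,000 + 74,850,000 + 65,500,000 + 65,250,000 = $292,650,000.

Total revenue: $292,650,000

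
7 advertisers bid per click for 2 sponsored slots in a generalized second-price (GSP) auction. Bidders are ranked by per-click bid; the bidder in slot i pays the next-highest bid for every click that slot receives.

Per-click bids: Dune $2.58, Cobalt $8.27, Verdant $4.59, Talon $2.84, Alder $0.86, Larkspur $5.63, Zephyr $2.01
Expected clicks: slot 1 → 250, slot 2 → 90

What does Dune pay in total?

Dune pays $0.00

Per-click bids in order: $8.27 (Cobalt) > $5.63 (Larkspur) > $4.59 (Verdant) > …
Dune ranks below slot 2 → no slot, pays nothing.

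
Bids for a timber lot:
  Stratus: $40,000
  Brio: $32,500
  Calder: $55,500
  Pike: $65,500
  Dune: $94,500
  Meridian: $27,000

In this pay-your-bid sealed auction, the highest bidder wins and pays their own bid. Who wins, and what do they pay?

Dune pays $94,500

Bids ranked: 94,500 (Dune) > 65,500 (Pike) > 55,500 (Calder) > 40,000 (Stratus) > 32,500 (Brio) > 27,000 (Meridian)
First-price: Dune pays what they bid, $94,500.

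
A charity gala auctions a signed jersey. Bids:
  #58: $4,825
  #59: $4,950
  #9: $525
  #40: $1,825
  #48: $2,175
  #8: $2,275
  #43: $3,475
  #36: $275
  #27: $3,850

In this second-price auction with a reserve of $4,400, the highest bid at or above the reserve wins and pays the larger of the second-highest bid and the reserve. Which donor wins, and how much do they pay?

Sorting bids: 4,950 (#59) > 4,825 (#58) > 3,850 (#27) > 3,475 (#43) > 2,275 (#8) > 2,175 (#48) > …
#59 has the top bid at or above the reserve ($4,950).
Second-highest bid $4,825 exceeds the reserve $4,400 → payment $4,825.

#59 pays $4,825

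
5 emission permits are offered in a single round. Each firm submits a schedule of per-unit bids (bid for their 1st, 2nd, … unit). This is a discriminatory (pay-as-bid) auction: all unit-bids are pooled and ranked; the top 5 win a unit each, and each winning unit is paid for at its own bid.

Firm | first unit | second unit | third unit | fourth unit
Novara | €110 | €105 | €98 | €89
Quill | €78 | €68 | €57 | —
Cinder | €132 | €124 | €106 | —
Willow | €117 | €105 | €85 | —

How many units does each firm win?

Cinder 3, Novara 1, Willow 1

All unit-bids, highest first — top 5: 132 (Cinder-1), 124 (Cinder-2), 117 (Willow-1), 110 (Novara-1), 106 (Cinder-3)
Next rejected bid: €105 (not a price — pay-as-bid).
Allocation: Cinder 3, Novara 1, Willow 1.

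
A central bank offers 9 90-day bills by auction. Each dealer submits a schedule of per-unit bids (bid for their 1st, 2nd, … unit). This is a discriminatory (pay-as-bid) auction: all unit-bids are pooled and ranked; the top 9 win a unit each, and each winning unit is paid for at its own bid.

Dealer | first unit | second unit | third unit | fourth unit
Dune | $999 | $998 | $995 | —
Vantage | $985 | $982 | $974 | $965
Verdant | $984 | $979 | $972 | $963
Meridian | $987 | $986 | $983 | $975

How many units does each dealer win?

Dune 3, Meridian 3, Vantage 2, Verdant 1

All unit-bids, highest first — top 9: 999 (Dune-1), 998 (Dune-2), 995 (Dune-3), 987 (Meridian-1), 986 (Meridian-2), 985 (Vantage-1), 984 (Verdant-1), 983 (Meridian-3), 982 (Vantage-2)
Next rejected bid: $979 (not a price — pay-as-bid).
Allocation: Dune 3, Meridian 3, Vantage 2, Verdant 1.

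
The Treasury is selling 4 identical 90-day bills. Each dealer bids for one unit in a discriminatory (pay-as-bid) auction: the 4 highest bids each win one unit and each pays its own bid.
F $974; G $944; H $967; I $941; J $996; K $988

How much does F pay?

F pays $974

Bids ranked high→low: 996 (J), 988 (K), 974 (F), 967 (H), 944 (G), 941 (I)
Top 4: J, K, F, H.
F wins → own bid $974.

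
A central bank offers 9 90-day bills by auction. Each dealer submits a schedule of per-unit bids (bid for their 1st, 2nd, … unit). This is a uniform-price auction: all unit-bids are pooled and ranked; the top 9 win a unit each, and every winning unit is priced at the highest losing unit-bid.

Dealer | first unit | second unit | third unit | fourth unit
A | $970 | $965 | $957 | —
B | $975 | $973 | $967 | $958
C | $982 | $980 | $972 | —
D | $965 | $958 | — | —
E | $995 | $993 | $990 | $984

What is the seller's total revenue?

All unit-bids, highest first — top 9: 995 (E-1), 993 (E-2), 990 (E-3), 984 (E-4), 982 (C-1), 980 (C-2), 975 (B-1), 973 (B-2), 972 (C-3)
First bid not allocated: $970.
Allocation: B 2, C 3, E 4. Every unit priced at $970.
Revenue = 9 × 970 = $8,730.

Total revenue: $8,730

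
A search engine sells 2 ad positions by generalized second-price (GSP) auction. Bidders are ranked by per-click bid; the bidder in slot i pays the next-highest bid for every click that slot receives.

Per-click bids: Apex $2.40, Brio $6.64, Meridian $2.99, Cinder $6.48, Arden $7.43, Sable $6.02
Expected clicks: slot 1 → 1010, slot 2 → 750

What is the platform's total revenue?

Total revenue: $11566.40

Per-click bids in order: $7.43 (Arden) > $6.64 (Brio) > $6.48 (Cinder) > …
Slot 1: Arden pays $6.64 × 1010 = $6706.40
Slot 2: Brio pays $6.48 × 750 = $4860.00
Total = $11566.40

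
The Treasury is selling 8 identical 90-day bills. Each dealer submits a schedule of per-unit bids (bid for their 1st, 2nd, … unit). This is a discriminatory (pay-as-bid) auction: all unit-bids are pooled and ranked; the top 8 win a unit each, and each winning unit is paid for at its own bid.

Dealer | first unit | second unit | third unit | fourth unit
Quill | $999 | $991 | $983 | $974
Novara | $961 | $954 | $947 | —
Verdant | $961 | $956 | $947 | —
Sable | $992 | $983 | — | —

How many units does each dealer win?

Merging the schedules and taking the best 8: 999 (Quill-1), 992 (Sable-1), 991 (Quill-2), 983 (Quill-3), 983 (Sable-2), 974 (Quill-4), 961 (Novara-1), 961 (Verdant-1)
Next rejected bid: $956 (not a price — pay-as-bid).
Allocation: Novara 1, Quill 4, Sable 2, Verdant 1.

Novara 1, Quill 4, Sable 2, Verdant 1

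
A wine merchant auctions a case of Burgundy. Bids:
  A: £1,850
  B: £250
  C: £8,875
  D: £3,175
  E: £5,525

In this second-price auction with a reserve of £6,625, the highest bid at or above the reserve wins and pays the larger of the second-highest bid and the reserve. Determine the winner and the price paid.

C pays £6,625

Bids ranked: 8,875 (C) > 5,525 (E) > 3,175 (D) > 1,850 (A) > 250 (B)
Highest eligible bid: C at £8,875.
max(second-highest £5,525, reserve £6,625) = £6,625.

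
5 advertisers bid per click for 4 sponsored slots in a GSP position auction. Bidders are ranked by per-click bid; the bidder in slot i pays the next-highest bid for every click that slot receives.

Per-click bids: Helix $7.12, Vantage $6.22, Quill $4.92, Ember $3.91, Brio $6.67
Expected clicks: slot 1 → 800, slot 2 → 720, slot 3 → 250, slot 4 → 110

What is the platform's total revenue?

Total revenue: $11474.50

Ranked by bid: $7.12 (Helix) > $6.67 (Brio) > $6.22 (Vantage) > $4.92 (Quill) > $3.91 (Ember)
Slot 1: Helix pays $6.67 × 800 = $5336.00
Slot 2: Brio pays $6.22 × 720 = $4478.40
Slot 3: Vantage pays $4.92 × 250 = $1230.00
Slot 4: Quill pays $3.91 × 110 = $430.10
Total = $11474.50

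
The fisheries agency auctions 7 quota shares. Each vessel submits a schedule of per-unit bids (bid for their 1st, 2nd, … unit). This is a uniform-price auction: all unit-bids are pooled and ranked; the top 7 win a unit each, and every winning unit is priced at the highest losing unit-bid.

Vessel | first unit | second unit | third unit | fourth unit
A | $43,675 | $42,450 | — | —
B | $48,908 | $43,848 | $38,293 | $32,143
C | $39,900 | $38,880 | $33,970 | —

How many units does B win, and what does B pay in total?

Merging the schedules and taking the best 7: 48,908 (B-1), 43,848 (B-2), 43,675 (A-1), 42,450 (A-2), 39,900 (C-1), 38,880 (C-2), 38,293 (B-3)
Highest rejected unit-bid = $33,970.
B wins 3 unit(s) at $33,970 each.

B: 3 units, pays $101,910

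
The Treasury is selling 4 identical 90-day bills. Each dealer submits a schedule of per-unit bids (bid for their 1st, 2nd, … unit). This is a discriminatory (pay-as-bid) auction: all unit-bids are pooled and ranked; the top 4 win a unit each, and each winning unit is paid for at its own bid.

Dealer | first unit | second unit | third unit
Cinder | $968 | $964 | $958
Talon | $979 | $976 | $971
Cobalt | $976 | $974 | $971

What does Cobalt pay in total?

Merging the schedules and taking the best 4: 979 (Talon-1), 976 (Talon-2), 976 (Cobalt-1), 974 (Cobalt-2)
Next rejected bid: $971 (not a price — pay-as-bid).
Cobalt's winning unit-bids: 976 + 974 = $1,950.

Cobalt pays $1,950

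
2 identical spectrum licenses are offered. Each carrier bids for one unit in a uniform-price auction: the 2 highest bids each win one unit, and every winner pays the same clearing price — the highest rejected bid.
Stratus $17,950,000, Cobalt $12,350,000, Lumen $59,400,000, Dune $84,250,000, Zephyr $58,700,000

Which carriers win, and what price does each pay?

Dune, Lumen; each pays $58,700,000

Sorting: 84,250,000 (Dune), 59,400,000 (Lumen), 58,700,000 (Zephyr), 17,950,000 (Stratus), …
The 2 highest are Dune, Lumen.
Highest unsuccessful bid: $58,700,000 → clearing price.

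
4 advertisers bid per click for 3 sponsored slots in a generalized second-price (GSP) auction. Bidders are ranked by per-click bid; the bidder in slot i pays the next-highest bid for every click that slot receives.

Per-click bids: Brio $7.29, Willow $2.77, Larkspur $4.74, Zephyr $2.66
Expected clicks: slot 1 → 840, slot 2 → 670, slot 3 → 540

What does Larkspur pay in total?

Per-click bids in order: $7.29 (Brio) > $4.74 (Larkspur) > $2.77 (Willow) > $2.66 (Zephyr)
Larkspur holds slot 2 → pays next bid $2.77 × 670 clicks = $1855.90.

Larkspur pays $1855.90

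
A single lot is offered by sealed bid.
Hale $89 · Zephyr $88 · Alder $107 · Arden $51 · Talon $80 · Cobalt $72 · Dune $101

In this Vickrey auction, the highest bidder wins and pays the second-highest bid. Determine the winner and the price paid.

Bids in order: 107 (Alder) > 101 (Dune) > 89 (Hale) > 88 (Zephyr) > 80 (Talon) > 72 (Cobalt) > …
Second-price: Alder pays Dune's bid of $101.

Alder pays $101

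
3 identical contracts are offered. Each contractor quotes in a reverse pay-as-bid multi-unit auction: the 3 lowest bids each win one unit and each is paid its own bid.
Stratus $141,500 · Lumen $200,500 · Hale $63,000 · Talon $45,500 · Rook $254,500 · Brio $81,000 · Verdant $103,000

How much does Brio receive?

Brio is paid $81,000

Sorting: 45,500 (Talon), 63,000 (Hale), 81,000 (Brio), 103,000 (Verdant), 141,500 (Stratus), …
Winners (3 units): Talon, Hale, Brio.
Brio wins → own bid $81,000.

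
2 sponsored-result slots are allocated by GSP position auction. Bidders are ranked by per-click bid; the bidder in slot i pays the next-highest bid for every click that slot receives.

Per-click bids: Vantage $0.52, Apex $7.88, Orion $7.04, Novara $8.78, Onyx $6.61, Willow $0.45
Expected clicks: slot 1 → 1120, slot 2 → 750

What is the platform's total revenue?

Sorting advertisers: $8.78 (Novara) > $7.88 (Apex) > $7.04 (Orion) > …
Slot 1: Novara pays $7.88 × 1120 = $8825.60
Slot 2: Apex pays $7.04 × 750 = $5280.00
Total = $14105.60

Total revenue: $14105.60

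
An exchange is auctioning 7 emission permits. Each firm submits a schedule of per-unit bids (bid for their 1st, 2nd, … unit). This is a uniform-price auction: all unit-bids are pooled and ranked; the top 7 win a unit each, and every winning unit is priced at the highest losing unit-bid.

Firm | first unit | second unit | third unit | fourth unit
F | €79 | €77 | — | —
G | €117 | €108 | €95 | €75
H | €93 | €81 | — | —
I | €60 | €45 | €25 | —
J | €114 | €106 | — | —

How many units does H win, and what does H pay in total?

H: 2 units, pays €158

Pooled unit-bids ranked (top 7): 117 (G-1), 114 (J-1), 108 (G-2), 106 (J-2), 95 (G-3), 93 (H-1), 81 (H-2)
The (k+1)-th unit-bid is €79.
H wins 2 unit(s) at €79 each.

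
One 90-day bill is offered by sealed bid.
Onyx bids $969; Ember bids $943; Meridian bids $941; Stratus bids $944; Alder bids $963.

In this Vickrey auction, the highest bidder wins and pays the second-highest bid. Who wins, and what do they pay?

Onyx pays $963

Vickrey auction: the highest bidder wins and pays the second-highest bid.
Bids in order: 969 (Onyx) > 963 (Alder) > 944 (Stratus) > 943 (Ember) > 941 (Meridian)
Onyx is highest; pays the second-highest bid, $963.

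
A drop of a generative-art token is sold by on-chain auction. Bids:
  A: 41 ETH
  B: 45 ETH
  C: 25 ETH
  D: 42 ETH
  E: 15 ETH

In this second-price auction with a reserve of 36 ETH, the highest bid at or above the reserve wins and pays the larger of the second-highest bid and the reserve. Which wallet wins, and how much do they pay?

B pays 42 ETH

Rule: the highest bid at or above the reserve wins and pays the larger of the second-highest bid and the reserve.
Sorting bids: 45 (B) > 42 (D) > 41 (A) > 25 (C) > 15 (E)
B has the top bid at or above the reserve (45 ETH).
Second-highest bid 42 ETH exceeds the reserve 36 ETH → payment 42 ETH.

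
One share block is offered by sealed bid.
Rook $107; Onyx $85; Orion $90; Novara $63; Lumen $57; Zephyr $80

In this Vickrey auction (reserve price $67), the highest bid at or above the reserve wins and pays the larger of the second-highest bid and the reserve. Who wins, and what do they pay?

Rook pays $90

Bids in order: 107 (Rook) > 90 (Orion) > 85 (Onyx) > 80 (Zephyr) > 63 (Novara) > 57 (Lumen)
Highest eligible bid: Rook at $107.
max(second-highest $90, reserve $67) = $90; the reserve does not bind.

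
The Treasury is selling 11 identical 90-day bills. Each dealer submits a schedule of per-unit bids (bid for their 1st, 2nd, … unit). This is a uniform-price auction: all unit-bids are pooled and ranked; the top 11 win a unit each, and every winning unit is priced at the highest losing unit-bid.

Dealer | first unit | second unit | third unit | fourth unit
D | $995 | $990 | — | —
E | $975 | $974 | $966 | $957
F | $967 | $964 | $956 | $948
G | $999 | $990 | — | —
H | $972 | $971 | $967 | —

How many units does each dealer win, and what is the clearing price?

Merging the schedules and taking the best 11: 999 (G-1), 995 (D-1), 990 (D-2), 990 (G-2), 975 (E-1), 974 (E-2), 972 (H-1), 971 (H-2), 967 (F-1), 967 (H-3), 966 (E-3)
The (k+1)-th unit-bid is $964.
Allocation: D 2, E 3, F 1, G 2, H 3.

D 2, E 3, F 1, G 2, H 3; clearing price $964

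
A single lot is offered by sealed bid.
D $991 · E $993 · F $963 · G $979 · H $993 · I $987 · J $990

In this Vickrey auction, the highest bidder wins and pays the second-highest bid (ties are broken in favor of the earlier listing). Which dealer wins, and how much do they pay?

Sorting bids: 993 (E) > 993 (H) > 991 (D) > 990 (J) > 987 (I) > 979 (G) > …
Tie at $993 → E wins by tie-break.
E wins with the highest bid; price is set by the runner-up at $993.

E pays $993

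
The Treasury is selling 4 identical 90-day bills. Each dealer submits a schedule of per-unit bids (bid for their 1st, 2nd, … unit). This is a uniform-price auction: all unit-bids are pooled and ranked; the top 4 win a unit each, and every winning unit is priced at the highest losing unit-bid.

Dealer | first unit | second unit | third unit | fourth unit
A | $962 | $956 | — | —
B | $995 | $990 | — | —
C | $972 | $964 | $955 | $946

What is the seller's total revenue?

Pooled unit-bids ranked (top 4): 995 (B-1), 990 (B-2), 972 (C-1), 964 (C-2)
The (k+1)-th unit-bid is $962.
Allocation: B 2, C 2. Every unit priced at $962.
Revenue = 4 × 962 = $3,848.

Total revenue: $3,848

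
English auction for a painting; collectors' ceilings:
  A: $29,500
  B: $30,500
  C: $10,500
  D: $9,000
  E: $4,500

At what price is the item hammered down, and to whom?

B wins at $29,500

Limits ranked: 30,500 (B) > 29,500 (A) > 10,500 (C) > 9,000 (D) > 4,500 (E)
Bidding ends when A exits at $29,500; B takes it.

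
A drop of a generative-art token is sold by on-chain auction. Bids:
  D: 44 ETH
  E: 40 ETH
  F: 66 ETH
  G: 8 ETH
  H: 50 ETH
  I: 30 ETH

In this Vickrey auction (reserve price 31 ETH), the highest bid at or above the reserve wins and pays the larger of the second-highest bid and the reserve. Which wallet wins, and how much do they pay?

F pays 50 ETH

Rule: the highest bid at or above the reserve wins and pays the larger of the second-highest bid and the reserve.
Bids ranked: 66 (F) > 50 (H) > 44 (D) > 40 (E) > 30 (I) > 8 (G)
F has the top bid at or above the reserve (66 ETH).
Second-highest bid 50 ETH exceeds the reserve 31 ETH → payment 50 ETH.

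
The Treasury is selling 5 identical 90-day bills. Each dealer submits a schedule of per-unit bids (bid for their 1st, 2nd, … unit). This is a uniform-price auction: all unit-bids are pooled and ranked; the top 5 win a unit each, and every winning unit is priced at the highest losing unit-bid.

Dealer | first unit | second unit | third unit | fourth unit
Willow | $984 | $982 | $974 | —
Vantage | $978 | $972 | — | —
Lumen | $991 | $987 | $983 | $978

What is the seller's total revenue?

Total revenue: $4,890

All unit-bids, highest first — top 5: 991 (Lumen-1), 987 (Lumen-2), 984 (Willow-1), 983 (Lumen-3), 982 (Willow-2)
The (k+1)-th unit-bid is $978.
Allocation: Lumen 3, Willow 2. Every unit priced at $978.
Revenue = 5 × 978 = $4,890.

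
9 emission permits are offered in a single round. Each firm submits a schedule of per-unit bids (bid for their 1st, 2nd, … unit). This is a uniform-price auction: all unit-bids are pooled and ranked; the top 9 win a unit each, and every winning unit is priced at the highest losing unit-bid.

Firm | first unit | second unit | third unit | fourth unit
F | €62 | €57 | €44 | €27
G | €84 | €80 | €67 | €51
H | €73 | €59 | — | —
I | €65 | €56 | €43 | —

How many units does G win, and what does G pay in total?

Pooled unit-bids ranked (top 9): 84 (G-1), 80 (G-2), 73 (H-1), 67 (G-3), 65 (I-1), 62 (F-1), 59 (H-2), 57 (F-2), 56 (I-2)
The (k+1)-th unit-bid is €51.
G wins 3 unit(s) at €51 each.

G: 3 units, pays €153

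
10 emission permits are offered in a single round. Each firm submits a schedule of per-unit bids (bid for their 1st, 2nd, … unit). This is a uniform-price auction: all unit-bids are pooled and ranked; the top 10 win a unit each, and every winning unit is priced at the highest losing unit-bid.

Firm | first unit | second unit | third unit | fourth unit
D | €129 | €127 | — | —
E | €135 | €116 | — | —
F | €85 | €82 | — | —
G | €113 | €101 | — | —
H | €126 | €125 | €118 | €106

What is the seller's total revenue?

All unit-bids, highest first — top 10: 135 (E-1), 129 (D-1), 127 (D-2), 126 (H-1), 125 (H-2), 118 (H-3), 116 (E-2), 113 (G-1), 106 (H-4), 101 (G-2)
First bid not allocated: €85.
Allocation: D 2, E 2, G 2, H 4. Every unit priced at €85.
Revenue = 10 × 85 = €850.

Total revenue: €850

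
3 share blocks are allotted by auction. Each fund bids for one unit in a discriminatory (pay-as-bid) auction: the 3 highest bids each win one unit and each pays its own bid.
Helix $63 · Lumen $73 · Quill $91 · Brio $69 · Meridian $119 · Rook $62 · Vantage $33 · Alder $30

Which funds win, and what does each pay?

Meridian $119, Quill $91, Lumen $73

Sorting: 119 (Meridian), 91 (Quill), 73 (Lumen), 69 (Brio), 63 (Helix), …
Top 3: Meridian, Quill, Lumen.
Each winner pays its own bid: Meridian $119, Quill $91, Lumen $73.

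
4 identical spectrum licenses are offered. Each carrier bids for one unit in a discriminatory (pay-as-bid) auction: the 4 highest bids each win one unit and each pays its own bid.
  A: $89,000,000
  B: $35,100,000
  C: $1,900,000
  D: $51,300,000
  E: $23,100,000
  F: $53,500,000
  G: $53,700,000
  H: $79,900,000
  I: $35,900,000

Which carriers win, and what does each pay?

Ordering the bids: 89,000,000 (A), 79,900,000 (H), 53,700,000 (G), 53,500,000 (F), 51,300,000 (D), 35,900,000 (I), …
The 4 highest are A, H, G, F.
Each winner pays its own bid: A $89,000,000, H $79,900,000, G $53,700,000, F $53,500,000.

A $89,000,000, H $79,900,000, G $53,700,000, F $53,500,000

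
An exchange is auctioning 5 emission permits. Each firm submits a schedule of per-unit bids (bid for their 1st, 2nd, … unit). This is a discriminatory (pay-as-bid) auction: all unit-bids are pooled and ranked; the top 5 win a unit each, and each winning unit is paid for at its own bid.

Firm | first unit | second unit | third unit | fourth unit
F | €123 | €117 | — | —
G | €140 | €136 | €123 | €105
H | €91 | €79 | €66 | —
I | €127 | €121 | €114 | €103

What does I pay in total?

I pays €127

Pooled unit-bids ranked (top 5): 140 (G-1), 136 (G-2), 127 (I-1), 123 (F-1), 123 (G-3)
Next rejected bid: €121 (not a price — pay-as-bid).
I's winning unit-bids: 127 = €127.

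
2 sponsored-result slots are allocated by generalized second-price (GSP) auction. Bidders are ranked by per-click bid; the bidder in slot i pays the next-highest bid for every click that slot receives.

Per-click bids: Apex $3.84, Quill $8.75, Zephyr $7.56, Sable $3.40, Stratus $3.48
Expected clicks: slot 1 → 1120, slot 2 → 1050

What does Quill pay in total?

Per-click bids in order: $8.75 (Quill) > $7.56 (Zephyr) > $3.84 (Apex) > …
Quill holds slot 1 → pays next bid $7.56 × 1120 clicks = $8467.20.

Quill pays $8467.20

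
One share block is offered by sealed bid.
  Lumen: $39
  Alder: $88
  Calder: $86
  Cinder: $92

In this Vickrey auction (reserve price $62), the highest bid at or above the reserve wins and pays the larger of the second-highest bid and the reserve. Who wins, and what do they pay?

Rule: the highest bid at or above the reserve wins and pays the larger of the second-highest bid and the reserve.
Bids ranked: 92 (Cinder) > 88 (Alder) > 86 (Calder) > 39 (Lumen)
Cinder has the top bid at or above the reserve ($92).
Second-highest bid $88 exceeds the reserve $62 → payment $88.

Cinder pays $88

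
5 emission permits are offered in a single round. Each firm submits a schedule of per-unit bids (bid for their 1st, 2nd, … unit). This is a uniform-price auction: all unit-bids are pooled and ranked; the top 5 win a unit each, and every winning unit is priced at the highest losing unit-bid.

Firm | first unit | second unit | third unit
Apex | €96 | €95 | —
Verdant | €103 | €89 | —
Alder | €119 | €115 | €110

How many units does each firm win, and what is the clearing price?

Alder 3, Apex 1, Verdant 1; clearing price €95

Pooled unit-bids ranked (top 5): 119 (Alder-1), 115 (Alder-2), 110 (Alder-3), 103 (Verdant-1), 96 (Apex-1)
Highest rejected unit-bid = €95.
Allocation: Alder 3, Apex 1, Verdant 1.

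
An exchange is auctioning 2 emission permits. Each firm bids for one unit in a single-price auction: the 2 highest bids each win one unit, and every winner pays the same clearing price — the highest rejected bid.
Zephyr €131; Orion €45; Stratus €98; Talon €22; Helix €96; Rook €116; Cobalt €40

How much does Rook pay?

Bids ranked high→low: 131 (Zephyr), 116 (Rook), 98 (Stratus), 96 (Helix), …
Winners (2 units): Zephyr, Rook.
Highest unsuccessful bid: €98 → clearing price.
Rook wins → pays €98.

Rook pays €98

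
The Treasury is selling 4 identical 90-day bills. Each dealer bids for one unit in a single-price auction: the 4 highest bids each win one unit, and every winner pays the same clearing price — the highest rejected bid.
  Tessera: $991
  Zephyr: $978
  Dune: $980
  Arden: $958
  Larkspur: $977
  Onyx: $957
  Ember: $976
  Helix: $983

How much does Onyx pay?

Ordering the bids: 991 (Tessera), 983 (Helix), 980 (Dune), 978 (Zephyr), 977 (Larkspur), 976 (Ember), …
Top 4: Tessera, Helix, Dune, Zephyr.
First losing bid is Larkspur's $977, which sets the uniform price.
Onyx does not win → pays $0.

Onyx pays $0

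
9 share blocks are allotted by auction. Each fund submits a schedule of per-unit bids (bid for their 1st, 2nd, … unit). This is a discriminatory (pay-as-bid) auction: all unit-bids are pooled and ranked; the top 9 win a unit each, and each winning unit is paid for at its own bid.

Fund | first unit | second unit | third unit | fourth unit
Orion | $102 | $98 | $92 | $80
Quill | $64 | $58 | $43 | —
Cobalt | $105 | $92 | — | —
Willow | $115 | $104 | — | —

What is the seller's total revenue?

Total revenue: $852

Pooled unit-bids ranked (top 9): 115 (Willow-1), 105 (Cobalt-1), 104 (Willow-2), 102 (Orion-1), 98 (Orion-2), 92 (Orion-3), 92 (Cobalt-2), 80 (Orion-4), 64 (Quill-1)
Next rejected bid: $58 (not a price — pay-as-bid).
Each winning unit pays its own bid.
Revenue = 115 + 105 + 104 + 102 + 98 + 92 + 92 + 80 + 64 = $852.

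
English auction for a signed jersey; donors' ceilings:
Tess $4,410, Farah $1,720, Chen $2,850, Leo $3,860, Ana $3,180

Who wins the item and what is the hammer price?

Limits in order: 4,410 (Tess) > 3,860 (Leo) > 3,180 (Ana) > 2,850 (Chen) > 1,720 (Farah)
Once the price passes $3,860, only Tess is left; the hammer falls at Leo's limit of $3,860.

Tess wins at $3,860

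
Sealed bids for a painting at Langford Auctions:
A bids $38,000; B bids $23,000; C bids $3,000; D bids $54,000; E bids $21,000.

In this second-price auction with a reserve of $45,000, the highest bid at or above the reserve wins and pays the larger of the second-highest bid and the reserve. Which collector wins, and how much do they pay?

D pays $45,000

Second-price auction with a reserve of $45,000: the highest bid at or above the reserve wins and pays the larger of the second-highest bid and the reserve.
Sorting bids: 54,000 (D) > 38,000 (A) > 23,000 (B) > 21,000 (E) > 3,000 (C)
Highest eligible bid: D at $54,000.
Second-highest bid $38,000 is below the reserve $45,000, so the reserve binds → payment $45,000.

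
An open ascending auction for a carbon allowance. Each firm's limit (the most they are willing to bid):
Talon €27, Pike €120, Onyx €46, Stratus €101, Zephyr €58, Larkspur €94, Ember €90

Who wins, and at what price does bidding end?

Sorting limits: 120 (Pike) > 101 (Stratus) > 94 (Larkspur) > 90 (Ember) > 58 (Zephyr) > 46 (Onyx) > …
Stratus is the last rival to drop out, at €101; Pike remains and wins at that price.

Pike wins at €101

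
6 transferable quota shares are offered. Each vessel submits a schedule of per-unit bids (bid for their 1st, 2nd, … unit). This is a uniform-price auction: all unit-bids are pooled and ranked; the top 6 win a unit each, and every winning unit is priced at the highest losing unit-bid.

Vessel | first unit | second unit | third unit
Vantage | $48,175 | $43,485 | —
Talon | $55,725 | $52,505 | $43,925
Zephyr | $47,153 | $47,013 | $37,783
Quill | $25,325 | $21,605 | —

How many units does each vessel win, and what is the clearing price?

Talon 3, Vantage 1, Zephyr 2; clearing price $43,485

Merging the schedules and taking the best 6: 55,725 (Talon-1), 52,505 (Talon-2), 48,175 (Vantage-1), 47,153 (Zephyr-1), 47,013 (Zephyr-2), 43,925 (Talon-3)
The (k+1)-th unit-bid is $43,485.
Allocation: Talon 3, Vantage 1, Zephyr 2.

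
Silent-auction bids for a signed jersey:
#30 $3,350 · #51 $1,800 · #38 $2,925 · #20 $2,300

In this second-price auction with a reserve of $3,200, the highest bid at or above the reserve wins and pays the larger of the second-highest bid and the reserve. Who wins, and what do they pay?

#30 pays $3,200

Bids ranked: 3,350 (#30) > 2,925 (#38) > 2,300 (#20) > 1,800 (#51)
Highest eligible bid: #30 at $3,350.
Second-highest bid $2,925 is below the reserve $3,200, so the reserve binds → payment $3,200.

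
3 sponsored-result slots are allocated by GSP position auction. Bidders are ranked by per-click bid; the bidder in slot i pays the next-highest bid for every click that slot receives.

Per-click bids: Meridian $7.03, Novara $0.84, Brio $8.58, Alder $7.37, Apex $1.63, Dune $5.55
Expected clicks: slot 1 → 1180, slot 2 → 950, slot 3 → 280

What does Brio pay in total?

Ranked by bid: $8.58 (Brio) > $7.37 (Alder) > $7.03 (Meridian) > $5.55 (Dune) > …
Brio holds slot 1 → pays next bid $7.37 × 1180 clicks = $8696.60.

Brio pays $8696.60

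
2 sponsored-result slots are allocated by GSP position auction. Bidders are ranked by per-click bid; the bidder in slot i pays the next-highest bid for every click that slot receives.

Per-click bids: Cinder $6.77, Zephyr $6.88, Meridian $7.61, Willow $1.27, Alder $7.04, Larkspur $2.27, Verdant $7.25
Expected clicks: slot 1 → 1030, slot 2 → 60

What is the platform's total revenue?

Sorting advertisers: $7.61 (Meridian) > $7.25 (Verdant) > $7.04 (Alder) > …
Slot 1: Meridian pays $7.25 × 1030 = $7467.50
Slot 2: Verdant pays $7.04 × 60 = $422.40
Total = $7889.90

Total revenue: $7889.90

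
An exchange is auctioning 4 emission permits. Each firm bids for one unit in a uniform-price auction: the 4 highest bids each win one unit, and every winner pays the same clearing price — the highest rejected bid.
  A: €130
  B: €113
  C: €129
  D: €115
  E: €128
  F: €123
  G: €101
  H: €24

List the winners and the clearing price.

A, C, E, F; each pays €115

Sorting: 130 (A), 129 (C), 128 (E), 123 (F), 115 (D), 113 (B), …
The 4 highest are A, C, E, F.
First losing bid is D's €115, which sets the uniform price.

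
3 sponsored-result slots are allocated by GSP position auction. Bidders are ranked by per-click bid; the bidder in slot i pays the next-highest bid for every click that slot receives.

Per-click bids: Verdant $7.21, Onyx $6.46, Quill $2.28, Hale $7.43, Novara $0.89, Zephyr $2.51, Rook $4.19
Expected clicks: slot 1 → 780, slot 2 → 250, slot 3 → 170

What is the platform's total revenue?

Sorting advertisers: $7.43 (Hale) > $7.21 (Verdant) > $6.46 (Onyx) > $4.19 (Rook) > …
Slot 1: Hale pays $7.21 × 780 = $5623.80
Slot 2: Verdant pays $6.46 × 250 = $1615.00
Slot 3: Onyx pays $4.19 × 170 = $712.30
Total = $7951.10

Total revenue: $7951.10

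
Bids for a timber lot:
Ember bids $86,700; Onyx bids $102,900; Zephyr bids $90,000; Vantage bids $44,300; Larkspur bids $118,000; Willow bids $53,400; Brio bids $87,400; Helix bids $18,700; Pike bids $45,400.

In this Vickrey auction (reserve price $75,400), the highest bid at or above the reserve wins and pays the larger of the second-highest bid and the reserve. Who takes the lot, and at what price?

Bids ranked: 118,000 (Larkspur) > 102,900 (Onyx) > 90,000 (Zephyr) > 87,400 (Brio) > 86,700 (Ember) > 53,400 (Willow) > …
Larkspur has the top bid at or above the reserve ($118,000).
max(second-highest $102,900, reserve $75,400) = $102,900; the reserve does not bind.

Larkspur pays $102,900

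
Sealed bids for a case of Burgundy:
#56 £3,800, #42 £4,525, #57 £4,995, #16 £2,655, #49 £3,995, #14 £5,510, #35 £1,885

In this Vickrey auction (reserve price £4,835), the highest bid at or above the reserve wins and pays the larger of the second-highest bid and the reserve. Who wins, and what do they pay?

#14 pays £4,995

Bids in order: 5,510 (#14) > 4,995 (#57) > 4,525 (#42) > 3,995 (#49) > 3,800 (#56) > 2,655 (#16) > …
#14 has the top bid at or above the reserve (£5,510).
Second-highest bid £4,995 exceeds the reserve £4,835 → payment £4,995.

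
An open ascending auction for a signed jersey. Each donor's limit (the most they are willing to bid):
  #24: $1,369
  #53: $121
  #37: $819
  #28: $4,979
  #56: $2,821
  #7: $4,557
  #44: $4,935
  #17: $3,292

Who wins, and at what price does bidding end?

#28 wins at $4,935

Limits in order: 4,979 (#28) > 4,935 (#44) > 4,557 (#7) > 3,292 (#17) > 2,821 (#56) > 1,369 (#24) > …
Bidding ends when #44 exits at $4,935; #28 takes it.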